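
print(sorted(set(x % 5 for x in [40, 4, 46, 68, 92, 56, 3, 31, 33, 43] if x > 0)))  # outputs [0, 1, 2, 3, 4]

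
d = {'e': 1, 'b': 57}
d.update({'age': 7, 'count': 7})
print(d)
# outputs {'e': 1, 'b': 57, 'age': 7, 'count': 7}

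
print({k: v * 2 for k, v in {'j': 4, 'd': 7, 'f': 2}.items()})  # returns {'j': 8, 'd': 14, 'f': 4}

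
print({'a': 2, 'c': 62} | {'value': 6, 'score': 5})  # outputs {'a': 2, 'c': 62, 'value': 6, 'score': 5}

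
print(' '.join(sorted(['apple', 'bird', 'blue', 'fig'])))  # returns apple bird blue fig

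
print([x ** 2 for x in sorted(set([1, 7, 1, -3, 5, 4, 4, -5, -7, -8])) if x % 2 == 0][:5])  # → [64, 16]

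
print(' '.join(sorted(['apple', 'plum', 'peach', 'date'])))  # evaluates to apple date peach plum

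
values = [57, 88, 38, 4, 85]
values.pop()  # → 85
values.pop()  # 4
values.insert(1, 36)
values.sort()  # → [36, 38, 57, 88]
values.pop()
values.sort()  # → [36, 38, 57]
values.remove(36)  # [38, 57]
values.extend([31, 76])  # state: [38, 57, 31, 76]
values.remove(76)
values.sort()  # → [31, 38, 57]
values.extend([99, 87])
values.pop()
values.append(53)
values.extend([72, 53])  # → [31, 38, 57, 99, 53, 72, 53]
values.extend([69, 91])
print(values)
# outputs [31, 38, 57, 99, 53, 72, 53, 69, 91]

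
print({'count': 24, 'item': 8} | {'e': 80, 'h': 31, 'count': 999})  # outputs {'count': 999, 'item': 8, 'e': 80, 'h': 31}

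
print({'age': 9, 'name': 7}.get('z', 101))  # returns 101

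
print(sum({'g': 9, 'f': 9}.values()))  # 18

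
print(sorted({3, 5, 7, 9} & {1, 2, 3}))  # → [3]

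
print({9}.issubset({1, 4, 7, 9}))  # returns True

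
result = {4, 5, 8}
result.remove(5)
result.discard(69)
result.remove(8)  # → {4}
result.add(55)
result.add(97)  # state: {4, 55, 97}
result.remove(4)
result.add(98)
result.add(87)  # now {55, 87, 97, 98}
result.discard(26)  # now {55, 87, 97, 98}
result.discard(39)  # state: {55, 87, 97, 98}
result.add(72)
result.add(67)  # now {55, 67, 72, 87, 97, 98}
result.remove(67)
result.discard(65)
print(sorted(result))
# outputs [55, 72, 87, 97, 98]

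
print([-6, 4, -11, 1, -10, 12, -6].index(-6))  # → 0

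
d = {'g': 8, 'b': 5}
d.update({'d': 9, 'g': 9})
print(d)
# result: {'g': 9, 'b': 5, 'd': 9}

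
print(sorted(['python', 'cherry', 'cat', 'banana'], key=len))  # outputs ['cat', 'python', 'cherry', 'banana']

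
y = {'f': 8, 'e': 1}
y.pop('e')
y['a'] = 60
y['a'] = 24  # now {'f': 8, 'a': 24}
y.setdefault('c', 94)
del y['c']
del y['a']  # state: {'f': 8}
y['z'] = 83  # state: {'f': 8, 'z': 83}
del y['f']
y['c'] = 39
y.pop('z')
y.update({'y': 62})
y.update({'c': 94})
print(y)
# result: {'c': 94, 'y': 62}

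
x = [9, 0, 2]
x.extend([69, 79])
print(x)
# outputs [9, 0, 2, 69, 79]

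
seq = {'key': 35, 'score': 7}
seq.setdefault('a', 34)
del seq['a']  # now {'key': 35, 'score': 7}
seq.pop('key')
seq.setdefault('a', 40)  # 40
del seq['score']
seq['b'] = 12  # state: {'a': 40, 'b': 12}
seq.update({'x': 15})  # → {'a': 40, 'b': 12, 'x': 15}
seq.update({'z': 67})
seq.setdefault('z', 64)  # 67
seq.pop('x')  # 15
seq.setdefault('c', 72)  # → 72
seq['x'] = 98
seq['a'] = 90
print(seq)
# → {'a': 90, 'b': 12, 'z': 67, 'c': 72, 'x': 98}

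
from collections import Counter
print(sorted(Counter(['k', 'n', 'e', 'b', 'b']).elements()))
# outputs ['b', 'b', 'e', 'k', 'n']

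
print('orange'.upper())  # ORANGE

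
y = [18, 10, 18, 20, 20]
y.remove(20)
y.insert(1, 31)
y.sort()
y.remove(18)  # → [10, 18, 20, 31]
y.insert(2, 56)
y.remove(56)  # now [10, 18, 20, 31]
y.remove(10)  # [18, 20, 31]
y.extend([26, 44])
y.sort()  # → [18, 20, 26, 31, 44]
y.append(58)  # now [18, 20, 26, 31, 44, 58]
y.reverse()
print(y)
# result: [58, 44, 31, 26, 20, 18]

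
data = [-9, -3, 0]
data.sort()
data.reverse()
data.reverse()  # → [-9, -3, 0]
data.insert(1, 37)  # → [-9, 37, -3, 0]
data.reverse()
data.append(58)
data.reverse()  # [58, -9, 37, -3, 0]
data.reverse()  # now [0, -3, 37, -9, 58]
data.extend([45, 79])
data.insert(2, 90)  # [0, -3, 90, 37, -9, 58, 45, 79]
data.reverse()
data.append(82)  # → [79, 45, 58, -9, 37, 90, -3, 0, 82]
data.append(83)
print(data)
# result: [79, 45, 58, -9, 37, 90, -3, 0, 82, 83]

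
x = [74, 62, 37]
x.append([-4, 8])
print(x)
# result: [74, 62, 37, [-4, 8]]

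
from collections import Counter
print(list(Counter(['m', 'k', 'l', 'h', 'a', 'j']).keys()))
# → ['m', 'k', 'l', 'h', 'a', 'j']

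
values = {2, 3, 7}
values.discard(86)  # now {2, 3, 7}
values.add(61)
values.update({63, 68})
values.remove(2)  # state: {3, 7, 61, 63, 68}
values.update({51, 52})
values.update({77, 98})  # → {3, 7, 51, 52, 61, 63, 68, 77, 98}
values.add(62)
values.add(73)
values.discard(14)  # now {3, 7, 51, 52, 61, 62, 63, 68, 73, 77, 98}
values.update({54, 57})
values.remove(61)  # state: {3, 7, 51, 52, 54, 57, 62, 63, 68, 73, 77, 98}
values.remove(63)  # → {3, 7, 51, 52, 54, 57, 62, 68, 73, 77, 98}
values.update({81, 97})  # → {3, 7, 51, 52, 54, 57, 62, 68, 73, 77, 81, 97, 98}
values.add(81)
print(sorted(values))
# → [3, 7, 51, 52, 54, 57, 62, 68, 73, 77, 81, 97, 98]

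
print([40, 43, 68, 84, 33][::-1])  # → [33, 84, 68, 43, 40]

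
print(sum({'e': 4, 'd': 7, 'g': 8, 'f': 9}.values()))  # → 28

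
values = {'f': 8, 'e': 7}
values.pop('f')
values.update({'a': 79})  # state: {'e': 7, 'a': 79}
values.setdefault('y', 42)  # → 42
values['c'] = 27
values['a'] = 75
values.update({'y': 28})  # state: {'e': 7, 'a': 75, 'y': 28, 'c': 27}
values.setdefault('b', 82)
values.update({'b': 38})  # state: {'e': 7, 'a': 75, 'y': 28, 'c': 27, 'b': 38}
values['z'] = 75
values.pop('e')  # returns 7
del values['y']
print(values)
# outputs {'a': 75, 'c': 27, 'b': 38, 'z': 75}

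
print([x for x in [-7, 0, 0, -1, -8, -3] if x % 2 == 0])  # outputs [0, 0, -8]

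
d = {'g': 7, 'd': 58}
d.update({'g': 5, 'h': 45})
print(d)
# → {'g': 5, 'd': 58, 'h': 45}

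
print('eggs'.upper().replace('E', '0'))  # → 0GGS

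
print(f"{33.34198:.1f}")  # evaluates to 33.3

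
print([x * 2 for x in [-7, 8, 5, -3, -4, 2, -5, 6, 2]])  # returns [-14, 16, 10, -6, -8, 4, -10, 12, 4]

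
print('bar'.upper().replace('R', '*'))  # BA*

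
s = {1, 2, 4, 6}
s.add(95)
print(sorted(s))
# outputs [1, 2, 4, 6, 95]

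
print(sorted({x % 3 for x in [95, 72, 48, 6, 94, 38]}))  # [0, 1, 2]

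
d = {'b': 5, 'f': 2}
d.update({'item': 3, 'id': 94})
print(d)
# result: {'b': 5, 'f': 2, 'item': 3, 'id': 94}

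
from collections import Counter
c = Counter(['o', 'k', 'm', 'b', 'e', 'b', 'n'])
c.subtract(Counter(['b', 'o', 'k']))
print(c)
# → Counter({'m': 1, 'b': 1, 'e': 1, 'n': 1, 'o': 0, 'k': 0})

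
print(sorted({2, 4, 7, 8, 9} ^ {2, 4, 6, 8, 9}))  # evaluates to [6, 7]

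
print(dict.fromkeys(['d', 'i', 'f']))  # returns {'d': None, 'i': None, 'f': None}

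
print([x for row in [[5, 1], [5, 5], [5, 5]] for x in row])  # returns [5, 1, 5, 5, 5, 5]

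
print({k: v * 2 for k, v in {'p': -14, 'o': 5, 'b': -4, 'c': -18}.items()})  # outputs {'p': -28, 'o': 10, 'b': -8, 'c': -36}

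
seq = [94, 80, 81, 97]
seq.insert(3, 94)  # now [94, 80, 81, 94, 97]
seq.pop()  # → 97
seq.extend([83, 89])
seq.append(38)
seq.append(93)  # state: [94, 80, 81, 94, 83, 89, 38, 93]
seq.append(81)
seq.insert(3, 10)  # [94, 80, 81, 10, 94, 83, 89, 38, 93, 81]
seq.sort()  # [10, 38, 80, 81, 81, 83, 89, 93, 94, 94]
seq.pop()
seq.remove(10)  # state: [38, 80, 81, 81, 83, 89, 93, 94]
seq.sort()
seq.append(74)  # [38, 80, 81, 81, 83, 89, 93, 94, 74]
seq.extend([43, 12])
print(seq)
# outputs [38, 80, 81, 81, 83, 89, 93, 94, 74, 43, 12]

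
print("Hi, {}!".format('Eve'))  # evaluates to Hi, Eve!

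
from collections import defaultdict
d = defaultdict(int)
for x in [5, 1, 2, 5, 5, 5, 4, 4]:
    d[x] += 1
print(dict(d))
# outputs {5: 4, 1: 1, 2: 1, 4: 2}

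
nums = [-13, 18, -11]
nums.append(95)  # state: [-13, 18, -11, 95]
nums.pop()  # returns 95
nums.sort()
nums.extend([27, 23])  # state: [-13, -11, 18, 27, 23]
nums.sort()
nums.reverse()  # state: [27, 23, 18, -11, -13]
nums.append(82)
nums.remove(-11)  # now [27, 23, 18, -13, 82]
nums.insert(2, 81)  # [27, 23, 81, 18, -13, 82]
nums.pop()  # 82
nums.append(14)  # [27, 23, 81, 18, -13, 14]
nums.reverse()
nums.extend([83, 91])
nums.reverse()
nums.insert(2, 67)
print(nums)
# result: [91, 83, 67, 27, 23, 81, 18, -13, 14]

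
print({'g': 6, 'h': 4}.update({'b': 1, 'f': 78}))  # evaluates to None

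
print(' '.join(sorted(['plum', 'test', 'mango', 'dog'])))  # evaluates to dog mango plum test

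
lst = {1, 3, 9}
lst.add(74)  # {1, 3, 9, 74}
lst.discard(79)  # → {1, 3, 9, 74}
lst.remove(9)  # {1, 3, 74}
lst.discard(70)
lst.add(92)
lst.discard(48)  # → {1, 3, 74, 92}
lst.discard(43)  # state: {1, 3, 74, 92}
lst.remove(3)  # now {1, 74, 92}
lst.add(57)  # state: {1, 57, 74, 92}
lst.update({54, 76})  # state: {1, 54, 57, 74, 76, 92}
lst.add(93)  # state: {1, 54, 57, 74, 76, 92, 93}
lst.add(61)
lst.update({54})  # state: {1, 54, 57, 61, 74, 76, 92, 93}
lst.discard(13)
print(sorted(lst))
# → [1, 54, 57, 61, 74, 76, 92, 93]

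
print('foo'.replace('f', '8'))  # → 8oo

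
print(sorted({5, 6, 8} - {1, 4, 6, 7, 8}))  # [5]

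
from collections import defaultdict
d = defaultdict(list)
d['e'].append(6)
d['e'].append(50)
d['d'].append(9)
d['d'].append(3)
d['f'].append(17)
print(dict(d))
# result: {'e': [6, 50], 'd': [9, 3], 'f': [17]}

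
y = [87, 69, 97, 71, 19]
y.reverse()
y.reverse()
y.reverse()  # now [19, 71, 97, 69, 87]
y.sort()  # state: [19, 69, 71, 87, 97]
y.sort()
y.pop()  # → 97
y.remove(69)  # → [19, 71, 87]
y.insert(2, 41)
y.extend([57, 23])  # [19, 71, 41, 87, 57, 23]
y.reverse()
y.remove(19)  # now [23, 57, 87, 41, 71]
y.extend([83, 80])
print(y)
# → [23, 57, 87, 41, 71, 83, 80]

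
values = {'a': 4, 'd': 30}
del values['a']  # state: {'d': 30}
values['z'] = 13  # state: {'d': 30, 'z': 13}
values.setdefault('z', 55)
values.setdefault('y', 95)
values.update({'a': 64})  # {'d': 30, 'z': 13, 'y': 95, 'a': 64}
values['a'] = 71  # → {'d': 30, 'z': 13, 'y': 95, 'a': 71}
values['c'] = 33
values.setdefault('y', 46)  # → 95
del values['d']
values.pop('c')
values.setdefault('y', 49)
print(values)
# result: {'z': 13, 'y': 95, 'a': 71}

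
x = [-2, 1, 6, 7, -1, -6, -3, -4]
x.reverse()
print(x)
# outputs [-4, -3, -6, -1, 7, 6, 1, -2]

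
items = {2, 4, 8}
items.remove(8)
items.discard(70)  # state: {2, 4}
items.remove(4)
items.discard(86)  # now {2}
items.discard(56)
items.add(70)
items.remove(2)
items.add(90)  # {70, 90}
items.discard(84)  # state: {70, 90}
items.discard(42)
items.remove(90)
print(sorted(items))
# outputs [70]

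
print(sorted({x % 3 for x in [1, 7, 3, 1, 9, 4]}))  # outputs [0, 1]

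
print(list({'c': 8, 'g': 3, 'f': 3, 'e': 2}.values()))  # [8, 3, 3, 2]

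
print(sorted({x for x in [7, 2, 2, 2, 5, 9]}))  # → [2, 5, 7, 9]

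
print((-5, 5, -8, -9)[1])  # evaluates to 5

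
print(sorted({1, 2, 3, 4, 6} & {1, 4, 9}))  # [1, 4]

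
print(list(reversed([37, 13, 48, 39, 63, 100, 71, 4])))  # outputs [4, 71, 100, 63, 39, 48, 13, 37]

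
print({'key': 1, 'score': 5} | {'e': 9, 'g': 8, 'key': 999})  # {'key': 999, 'score': 5, 'e': 9, 'g': 8}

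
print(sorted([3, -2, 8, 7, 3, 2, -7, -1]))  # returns [-7, -2, -1, 2, 3, 3, 7, 8]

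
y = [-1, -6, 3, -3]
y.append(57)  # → [-1, -6, 3, -3, 57]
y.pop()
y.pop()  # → -3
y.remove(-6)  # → [-1, 3]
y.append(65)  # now [-1, 3, 65]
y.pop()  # 65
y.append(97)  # [-1, 3, 97]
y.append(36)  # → [-1, 3, 97, 36]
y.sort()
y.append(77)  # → [-1, 3, 36, 97, 77]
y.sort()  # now [-1, 3, 36, 77, 97]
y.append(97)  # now [-1, 3, 36, 77, 97, 97]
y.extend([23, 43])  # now [-1, 3, 36, 77, 97, 97, 23, 43]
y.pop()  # 43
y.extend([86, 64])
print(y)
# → [-1, 3, 36, 77, 97, 97, 23, 86, 64]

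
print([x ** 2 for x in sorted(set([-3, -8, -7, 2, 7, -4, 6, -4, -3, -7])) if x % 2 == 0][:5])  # [64, 16, 4, 36]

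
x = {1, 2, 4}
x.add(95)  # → {1, 2, 4, 95}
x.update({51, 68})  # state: {1, 2, 4, 51, 68, 95}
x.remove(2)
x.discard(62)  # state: {1, 4, 51, 68, 95}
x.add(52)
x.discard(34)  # {1, 4, 51, 52, 68, 95}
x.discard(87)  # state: {1, 4, 51, 52, 68, 95}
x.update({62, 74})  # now {1, 4, 51, 52, 62, 68, 74, 95}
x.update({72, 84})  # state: {1, 4, 51, 52, 62, 68, 72, 74, 84, 95}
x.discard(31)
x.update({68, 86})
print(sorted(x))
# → [1, 4, 51, 52, 62, 68, 72, 74, 84, 86, 95]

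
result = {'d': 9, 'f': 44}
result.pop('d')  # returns 9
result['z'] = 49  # {'f': 44, 'z': 49}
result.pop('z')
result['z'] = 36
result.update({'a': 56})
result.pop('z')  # 36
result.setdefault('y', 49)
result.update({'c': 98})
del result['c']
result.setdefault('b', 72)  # 72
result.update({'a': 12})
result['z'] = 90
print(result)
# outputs {'f': 44, 'a': 12, 'y': 49, 'b': 72, 'z': 90}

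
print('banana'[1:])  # anana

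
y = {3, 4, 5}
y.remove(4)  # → {3, 5}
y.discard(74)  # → {3, 5}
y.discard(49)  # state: {3, 5}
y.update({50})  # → {3, 5, 50}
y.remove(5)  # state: {3, 50}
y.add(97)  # {3, 50, 97}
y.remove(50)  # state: {3, 97}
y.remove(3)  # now {97}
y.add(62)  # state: {62, 97}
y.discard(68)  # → {62, 97}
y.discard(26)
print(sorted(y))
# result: [62, 97]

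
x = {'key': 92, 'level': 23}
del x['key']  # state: {'level': 23}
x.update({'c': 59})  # {'level': 23, 'c': 59}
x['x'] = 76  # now {'level': 23, 'c': 59, 'x': 76}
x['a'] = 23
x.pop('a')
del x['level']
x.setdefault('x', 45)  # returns 76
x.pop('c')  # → 59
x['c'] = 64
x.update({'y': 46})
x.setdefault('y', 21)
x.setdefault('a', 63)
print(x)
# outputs {'x': 76, 'c': 64, 'y': 46, 'a': 63}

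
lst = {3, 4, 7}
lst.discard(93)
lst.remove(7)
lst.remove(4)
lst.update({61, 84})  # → {3, 61, 84}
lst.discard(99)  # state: {3, 61, 84}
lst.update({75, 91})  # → {3, 61, 75, 84, 91}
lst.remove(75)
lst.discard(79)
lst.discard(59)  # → {3, 61, 84, 91}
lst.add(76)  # {3, 61, 76, 84, 91}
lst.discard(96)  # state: {3, 61, 76, 84, 91}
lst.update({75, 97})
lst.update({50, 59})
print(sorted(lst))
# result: [3, 50, 59, 61, 75, 76, 84, 91, 97]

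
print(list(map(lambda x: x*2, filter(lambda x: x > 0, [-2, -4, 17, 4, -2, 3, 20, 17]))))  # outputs [34, 8, 6, 40, 34]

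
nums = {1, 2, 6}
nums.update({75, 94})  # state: {1, 2, 6, 75, 94}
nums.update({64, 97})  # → {1, 2, 6, 64, 75, 94, 97}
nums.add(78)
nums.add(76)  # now {1, 2, 6, 64, 75, 76, 78, 94, 97}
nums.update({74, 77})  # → {1, 2, 6, 64, 74, 75, 76, 77, 78, 94, 97}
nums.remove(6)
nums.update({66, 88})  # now {1, 2, 64, 66, 74, 75, 76, 77, 78, 88, 94, 97}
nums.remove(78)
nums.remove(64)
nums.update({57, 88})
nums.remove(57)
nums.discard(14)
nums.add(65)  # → {1, 2, 65, 66, 74, 75, 76, 77, 88, 94, 97}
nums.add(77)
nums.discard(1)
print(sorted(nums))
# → [2, 65, 66, 74, 75, 76, 77, 88, 94, 97]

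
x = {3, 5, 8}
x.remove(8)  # {3, 5}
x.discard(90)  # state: {3, 5}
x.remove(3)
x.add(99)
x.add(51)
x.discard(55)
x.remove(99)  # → {5, 51}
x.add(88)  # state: {5, 51, 88}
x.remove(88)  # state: {5, 51}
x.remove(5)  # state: {51}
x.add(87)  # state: {51, 87}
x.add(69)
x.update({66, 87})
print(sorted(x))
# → [51, 66, 69, 87]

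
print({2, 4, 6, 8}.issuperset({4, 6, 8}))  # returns True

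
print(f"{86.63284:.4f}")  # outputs 86.6328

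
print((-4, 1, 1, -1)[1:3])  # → (1, 1)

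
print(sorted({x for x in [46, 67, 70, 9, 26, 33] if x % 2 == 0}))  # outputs [26, 46, 70]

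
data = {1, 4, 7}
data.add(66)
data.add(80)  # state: {1, 4, 7, 66, 80}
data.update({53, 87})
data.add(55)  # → {1, 4, 7, 53, 55, 66, 80, 87}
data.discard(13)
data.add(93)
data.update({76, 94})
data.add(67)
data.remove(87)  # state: {1, 4, 7, 53, 55, 66, 67, 76, 80, 93, 94}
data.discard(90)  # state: {1, 4, 7, 53, 55, 66, 67, 76, 80, 93, 94}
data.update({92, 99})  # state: {1, 4, 7, 53, 55, 66, 67, 76, 80, 92, 93, 94, 99}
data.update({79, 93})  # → {1, 4, 7, 53, 55, 66, 67, 76, 79, 80, 92, 93, 94, 99}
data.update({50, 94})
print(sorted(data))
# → [1, 4, 7, 50, 53, 55, 66, 67, 76, 79, 80, 92, 93, 94, 99]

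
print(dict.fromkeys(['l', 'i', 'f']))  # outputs {'l': None, 'i': None, 'f': None}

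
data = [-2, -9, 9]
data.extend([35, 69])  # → [-2, -9, 9, 35, 69]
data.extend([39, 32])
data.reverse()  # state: [32, 39, 69, 35, 9, -9, -2]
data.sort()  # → [-9, -2, 9, 32, 35, 39, 69]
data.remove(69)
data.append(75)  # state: [-9, -2, 9, 32, 35, 39, 75]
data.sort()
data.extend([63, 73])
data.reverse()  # [73, 63, 75, 39, 35, 32, 9, -2, -9]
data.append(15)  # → [73, 63, 75, 39, 35, 32, 9, -2, -9, 15]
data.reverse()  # [15, -9, -2, 9, 32, 35, 39, 75, 63, 73]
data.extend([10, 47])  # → [15, -9, -2, 9, 32, 35, 39, 75, 63, 73, 10, 47]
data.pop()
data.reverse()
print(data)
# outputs [10, 73, 63, 75, 39, 35, 32, 9, -2, -9, 15]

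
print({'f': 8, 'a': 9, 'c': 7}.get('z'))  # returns None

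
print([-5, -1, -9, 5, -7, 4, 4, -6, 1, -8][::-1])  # [-8, 1, -6, 4, 4, -7, 5, -9, -1, -5]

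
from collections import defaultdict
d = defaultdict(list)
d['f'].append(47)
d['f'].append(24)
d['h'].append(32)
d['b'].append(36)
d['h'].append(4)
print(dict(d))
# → {'f': [47, 24], 'h': [32, 4], 'b': [36]}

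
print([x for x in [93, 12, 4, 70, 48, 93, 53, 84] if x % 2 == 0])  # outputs [12, 4, 70, 48, 84]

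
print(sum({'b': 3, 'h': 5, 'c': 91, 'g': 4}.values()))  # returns 103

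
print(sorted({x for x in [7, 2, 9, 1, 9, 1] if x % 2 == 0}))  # [2]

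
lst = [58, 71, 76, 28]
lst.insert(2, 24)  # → [58, 71, 24, 76, 28]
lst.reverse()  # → [28, 76, 24, 71, 58]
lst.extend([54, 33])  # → [28, 76, 24, 71, 58, 54, 33]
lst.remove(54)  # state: [28, 76, 24, 71, 58, 33]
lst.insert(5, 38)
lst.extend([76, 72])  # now [28, 76, 24, 71, 58, 38, 33, 76, 72]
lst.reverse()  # [72, 76, 33, 38, 58, 71, 24, 76, 28]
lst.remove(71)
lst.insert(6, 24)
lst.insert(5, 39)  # [72, 76, 33, 38, 58, 39, 24, 24, 76, 28]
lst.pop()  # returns 28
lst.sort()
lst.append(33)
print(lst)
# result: [24, 24, 33, 38, 39, 58, 72, 76, 76, 33]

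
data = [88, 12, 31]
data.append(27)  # [88, 12, 31, 27]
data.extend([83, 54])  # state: [88, 12, 31, 27, 83, 54]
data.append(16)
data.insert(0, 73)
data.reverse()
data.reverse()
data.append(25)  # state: [73, 88, 12, 31, 27, 83, 54, 16, 25]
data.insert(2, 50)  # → [73, 88, 50, 12, 31, 27, 83, 54, 16, 25]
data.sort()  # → [12, 16, 25, 27, 31, 50, 54, 73, 83, 88]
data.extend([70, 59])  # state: [12, 16, 25, 27, 31, 50, 54, 73, 83, 88, 70, 59]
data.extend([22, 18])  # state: [12, 16, 25, 27, 31, 50, 54, 73, 83, 88, 70, 59, 22, 18]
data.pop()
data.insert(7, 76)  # [12, 16, 25, 27, 31, 50, 54, 76, 73, 83, 88, 70, 59, 22]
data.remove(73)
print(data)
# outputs [12, 16, 25, 27, 31, 50, 54, 76, 83, 88, 70, 59, 22]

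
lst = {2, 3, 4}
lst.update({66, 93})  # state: {2, 3, 4, 66, 93}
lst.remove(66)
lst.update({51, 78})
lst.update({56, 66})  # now {2, 3, 4, 51, 56, 66, 78, 93}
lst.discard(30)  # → {2, 3, 4, 51, 56, 66, 78, 93}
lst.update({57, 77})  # {2, 3, 4, 51, 56, 57, 66, 77, 78, 93}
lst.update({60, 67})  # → {2, 3, 4, 51, 56, 57, 60, 66, 67, 77, 78, 93}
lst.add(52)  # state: {2, 3, 4, 51, 52, 56, 57, 60, 66, 67, 77, 78, 93}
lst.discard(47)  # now {2, 3, 4, 51, 52, 56, 57, 60, 66, 67, 77, 78, 93}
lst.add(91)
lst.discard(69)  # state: {2, 3, 4, 51, 52, 56, 57, 60, 66, 67, 77, 78, 91, 93}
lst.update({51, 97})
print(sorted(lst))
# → [2, 3, 4, 51, 52, 56, 57, 60, 66, 67, 77, 78, 91, 93, 97]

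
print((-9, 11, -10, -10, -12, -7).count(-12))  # 1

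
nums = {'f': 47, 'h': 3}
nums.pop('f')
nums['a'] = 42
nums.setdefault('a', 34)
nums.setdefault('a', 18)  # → 42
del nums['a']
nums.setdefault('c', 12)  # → 12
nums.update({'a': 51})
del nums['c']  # {'h': 3, 'a': 51}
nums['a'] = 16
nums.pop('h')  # 3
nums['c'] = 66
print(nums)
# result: {'a': 16, 'c': 66}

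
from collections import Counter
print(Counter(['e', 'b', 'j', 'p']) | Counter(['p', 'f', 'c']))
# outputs Counter({'e': 1, 'b': 1, 'j': 1, 'p': 1, 'f': 1, 'c': 1})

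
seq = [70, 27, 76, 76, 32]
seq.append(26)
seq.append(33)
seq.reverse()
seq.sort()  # [26, 27, 32, 33, 70, 76, 76]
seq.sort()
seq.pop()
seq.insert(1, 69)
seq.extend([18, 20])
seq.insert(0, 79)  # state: [79, 26, 69, 27, 32, 33, 70, 76, 18, 20]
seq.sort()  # [18, 20, 26, 27, 32, 33, 69, 70, 76, 79]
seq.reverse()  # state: [79, 76, 70, 69, 33, 32, 27, 26, 20, 18]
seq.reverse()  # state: [18, 20, 26, 27, 32, 33, 69, 70, 76, 79]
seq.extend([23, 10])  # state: [18, 20, 26, 27, 32, 33, 69, 70, 76, 79, 23, 10]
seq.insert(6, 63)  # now [18, 20, 26, 27, 32, 33, 63, 69, 70, 76, 79, 23, 10]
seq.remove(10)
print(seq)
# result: [18, 20, 26, 27, 32, 33, 63, 69, 70, 76, 79, 23]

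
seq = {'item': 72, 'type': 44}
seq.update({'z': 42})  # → {'item': 72, 'type': 44, 'z': 42}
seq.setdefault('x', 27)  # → 27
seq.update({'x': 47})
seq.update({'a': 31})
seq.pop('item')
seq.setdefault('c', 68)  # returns 68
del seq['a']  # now {'type': 44, 'z': 42, 'x': 47, 'c': 68}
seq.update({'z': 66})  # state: {'type': 44, 'z': 66, 'x': 47, 'c': 68}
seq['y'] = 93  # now {'type': 44, 'z': 66, 'x': 47, 'c': 68, 'y': 93}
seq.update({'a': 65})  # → {'type': 44, 'z': 66, 'x': 47, 'c': 68, 'y': 93, 'a': 65}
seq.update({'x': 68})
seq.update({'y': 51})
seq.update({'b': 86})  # {'type': 44, 'z': 66, 'x': 68, 'c': 68, 'y': 51, 'a': 65, 'b': 86}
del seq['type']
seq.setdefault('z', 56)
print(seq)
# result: {'z': 66, 'x': 68, 'c': 68, 'y': 51, 'a': 65, 'b': 86}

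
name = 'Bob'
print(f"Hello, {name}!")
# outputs Hello, Bob!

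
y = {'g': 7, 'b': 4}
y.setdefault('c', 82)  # 82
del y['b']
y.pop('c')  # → 82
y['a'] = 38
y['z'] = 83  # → {'g': 7, 'a': 38, 'z': 83}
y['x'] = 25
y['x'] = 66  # {'g': 7, 'a': 38, 'z': 83, 'x': 66}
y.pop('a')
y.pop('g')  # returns 7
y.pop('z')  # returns 83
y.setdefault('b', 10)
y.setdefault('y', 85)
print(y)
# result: {'x': 66, 'b': 10, 'y': 85}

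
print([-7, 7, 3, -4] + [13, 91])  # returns [-7, 7, 3, -4, 13, 91]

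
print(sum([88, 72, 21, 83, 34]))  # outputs 298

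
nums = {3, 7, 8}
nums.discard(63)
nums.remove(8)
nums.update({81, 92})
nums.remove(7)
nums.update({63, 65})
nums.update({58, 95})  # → {3, 58, 63, 65, 81, 92, 95}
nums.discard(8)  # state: {3, 58, 63, 65, 81, 92, 95}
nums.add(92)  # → {3, 58, 63, 65, 81, 92, 95}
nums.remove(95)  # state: {3, 58, 63, 65, 81, 92}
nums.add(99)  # {3, 58, 63, 65, 81, 92, 99}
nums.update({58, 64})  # {3, 58, 63, 64, 65, 81, 92, 99}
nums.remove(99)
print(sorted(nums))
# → [3, 58, 63, 64, 65, 81, 92]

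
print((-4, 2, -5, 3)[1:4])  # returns (2, -5, 3)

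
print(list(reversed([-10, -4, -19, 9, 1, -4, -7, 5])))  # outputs [5, -7, -4, 1, 9, -19, -4, -10]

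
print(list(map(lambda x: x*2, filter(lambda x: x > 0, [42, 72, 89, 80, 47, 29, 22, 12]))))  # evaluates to [84, 144, 178, 160, 94, 58, 44, 24]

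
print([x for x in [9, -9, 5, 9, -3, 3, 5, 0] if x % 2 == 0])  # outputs [0]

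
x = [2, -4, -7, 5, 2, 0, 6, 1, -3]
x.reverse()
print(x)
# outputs [-3, 1, 6, 0, 2, 5, -7, -4, 2]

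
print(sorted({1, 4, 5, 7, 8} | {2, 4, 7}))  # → [1, 2, 4, 5, 7, 8]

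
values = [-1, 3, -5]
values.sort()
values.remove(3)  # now [-5, -1]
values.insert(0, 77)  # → [77, -5, -1]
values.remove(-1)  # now [77, -5]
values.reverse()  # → [-5, 77]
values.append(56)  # [-5, 77, 56]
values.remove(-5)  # [77, 56]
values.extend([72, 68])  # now [77, 56, 72, 68]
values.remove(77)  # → [56, 72, 68]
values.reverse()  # [68, 72, 56]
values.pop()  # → 56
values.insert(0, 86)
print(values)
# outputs [86, 68, 72]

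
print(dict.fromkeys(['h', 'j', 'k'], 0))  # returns {'h': 0, 'j': 0, 'k': 0}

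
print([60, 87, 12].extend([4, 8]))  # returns None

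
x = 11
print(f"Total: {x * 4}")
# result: Total: 44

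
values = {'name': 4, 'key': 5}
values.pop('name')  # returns 4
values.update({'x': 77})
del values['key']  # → {'x': 77}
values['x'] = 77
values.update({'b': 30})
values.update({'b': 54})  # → {'x': 77, 'b': 54}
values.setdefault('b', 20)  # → 54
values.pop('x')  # 77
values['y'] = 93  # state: {'b': 54, 'y': 93}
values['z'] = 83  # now {'b': 54, 'y': 93, 'z': 83}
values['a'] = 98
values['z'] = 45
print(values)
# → {'b': 54, 'y': 93, 'z': 45, 'a': 98}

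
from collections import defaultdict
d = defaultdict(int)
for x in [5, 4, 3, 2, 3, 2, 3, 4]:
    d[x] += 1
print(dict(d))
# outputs {5: 1, 4: 2, 3: 3, 2: 2}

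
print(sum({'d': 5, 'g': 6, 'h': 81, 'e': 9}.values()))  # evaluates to 101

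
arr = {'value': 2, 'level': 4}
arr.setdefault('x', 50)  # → 50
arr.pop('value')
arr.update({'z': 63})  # {'level': 4, 'x': 50, 'z': 63}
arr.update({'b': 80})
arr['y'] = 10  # {'level': 4, 'x': 50, 'z': 63, 'b': 80, 'y': 10}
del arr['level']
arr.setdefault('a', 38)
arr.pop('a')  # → 38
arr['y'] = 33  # {'x': 50, 'z': 63, 'b': 80, 'y': 33}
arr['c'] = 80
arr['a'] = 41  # {'x': 50, 'z': 63, 'b': 80, 'y': 33, 'c': 80, 'a': 41}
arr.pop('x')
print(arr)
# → {'z': 63, 'b': 80, 'y': 33, 'c': 80, 'a': 41}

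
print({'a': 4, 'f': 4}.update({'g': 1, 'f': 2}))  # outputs None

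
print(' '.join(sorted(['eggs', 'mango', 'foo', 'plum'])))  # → eggs foo mango plum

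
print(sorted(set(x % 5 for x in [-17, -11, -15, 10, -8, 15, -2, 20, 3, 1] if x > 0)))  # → [0, 1, 3]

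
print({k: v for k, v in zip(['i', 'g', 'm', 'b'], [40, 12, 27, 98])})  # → {'i': 40, 'g': 12, 'm': 27, 'b': 98}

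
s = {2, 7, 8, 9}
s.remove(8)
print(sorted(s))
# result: [2, 7, 9]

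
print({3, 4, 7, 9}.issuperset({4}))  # True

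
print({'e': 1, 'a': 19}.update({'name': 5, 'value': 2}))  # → None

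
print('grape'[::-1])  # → eparg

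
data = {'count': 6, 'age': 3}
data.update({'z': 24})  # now {'count': 6, 'age': 3, 'z': 24}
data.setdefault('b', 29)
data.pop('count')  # 6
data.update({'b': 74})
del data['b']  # {'age': 3, 'z': 24}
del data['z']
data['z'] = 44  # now {'age': 3, 'z': 44}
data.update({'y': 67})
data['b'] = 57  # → {'age': 3, 'z': 44, 'y': 67, 'b': 57}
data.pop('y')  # 67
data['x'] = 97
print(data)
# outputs {'age': 3, 'z': 44, 'b': 57, 'x': 97}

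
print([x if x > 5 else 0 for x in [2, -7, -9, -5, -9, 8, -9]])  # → [0, 0, 0, 0, 0, 8, 0]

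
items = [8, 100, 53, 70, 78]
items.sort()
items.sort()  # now [8, 53, 70, 78, 100]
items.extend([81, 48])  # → [8, 53, 70, 78, 100, 81, 48]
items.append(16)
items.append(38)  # [8, 53, 70, 78, 100, 81, 48, 16, 38]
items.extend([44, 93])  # [8, 53, 70, 78, 100, 81, 48, 16, 38, 44, 93]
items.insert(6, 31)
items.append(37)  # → [8, 53, 70, 78, 100, 81, 31, 48, 16, 38, 44, 93, 37]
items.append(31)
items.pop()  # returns 31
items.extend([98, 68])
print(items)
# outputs [8, 53, 70, 78, 100, 81, 31, 48, 16, 38, 44, 93, 37, 98, 68]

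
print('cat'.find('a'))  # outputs 1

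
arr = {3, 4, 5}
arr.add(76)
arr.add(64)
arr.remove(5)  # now {3, 4, 64, 76}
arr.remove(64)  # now {3, 4, 76}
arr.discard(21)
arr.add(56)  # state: {3, 4, 56, 76}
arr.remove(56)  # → {3, 4, 76}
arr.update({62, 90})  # {3, 4, 62, 76, 90}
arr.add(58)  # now {3, 4, 58, 62, 76, 90}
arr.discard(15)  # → {3, 4, 58, 62, 76, 90}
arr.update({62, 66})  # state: {3, 4, 58, 62, 66, 76, 90}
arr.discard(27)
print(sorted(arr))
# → [3, 4, 58, 62, 66, 76, 90]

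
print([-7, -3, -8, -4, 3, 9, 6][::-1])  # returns [6, 9, 3, -4, -8, -3, -7]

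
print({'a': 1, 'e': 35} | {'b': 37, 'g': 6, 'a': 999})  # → {'a': 999, 'e': 35, 'b': 37, 'g': 6}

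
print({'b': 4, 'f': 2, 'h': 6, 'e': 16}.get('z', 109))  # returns 109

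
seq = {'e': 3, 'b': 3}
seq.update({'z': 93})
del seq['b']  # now {'e': 3, 'z': 93}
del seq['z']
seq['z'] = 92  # {'e': 3, 'z': 92}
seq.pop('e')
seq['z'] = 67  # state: {'z': 67}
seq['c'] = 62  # {'z': 67, 'c': 62}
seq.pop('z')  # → 67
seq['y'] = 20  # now {'c': 62, 'y': 20}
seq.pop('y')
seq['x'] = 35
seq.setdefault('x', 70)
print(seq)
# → {'c': 62, 'x': 35}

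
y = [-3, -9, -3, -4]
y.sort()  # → [-9, -4, -3, -3]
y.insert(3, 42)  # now [-9, -4, -3, 42, -3]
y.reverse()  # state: [-3, 42, -3, -4, -9]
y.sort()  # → [-9, -4, -3, -3, 42]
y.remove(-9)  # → [-4, -3, -3, 42]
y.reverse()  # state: [42, -3, -3, -4]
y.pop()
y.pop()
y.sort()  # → [-3, 42]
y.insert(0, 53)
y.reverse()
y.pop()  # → 53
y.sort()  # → [-3, 42]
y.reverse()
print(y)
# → [42, -3]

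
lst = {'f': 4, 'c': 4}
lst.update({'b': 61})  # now {'f': 4, 'c': 4, 'b': 61}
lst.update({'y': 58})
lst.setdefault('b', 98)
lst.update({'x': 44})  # {'f': 4, 'c': 4, 'b': 61, 'y': 58, 'x': 44}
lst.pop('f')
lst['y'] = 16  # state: {'c': 4, 'b': 61, 'y': 16, 'x': 44}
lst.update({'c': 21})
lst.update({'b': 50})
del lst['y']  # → {'c': 21, 'b': 50, 'x': 44}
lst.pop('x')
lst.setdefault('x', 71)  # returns 71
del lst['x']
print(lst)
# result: {'c': 21, 'b': 50}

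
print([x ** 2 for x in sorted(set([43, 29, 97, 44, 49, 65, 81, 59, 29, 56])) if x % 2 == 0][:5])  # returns [1936, 3136]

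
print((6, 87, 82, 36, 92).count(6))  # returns 1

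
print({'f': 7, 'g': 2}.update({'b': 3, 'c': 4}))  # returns None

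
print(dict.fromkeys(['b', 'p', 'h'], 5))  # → {'b': 5, 'p': 5, 'h': 5}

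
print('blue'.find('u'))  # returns 2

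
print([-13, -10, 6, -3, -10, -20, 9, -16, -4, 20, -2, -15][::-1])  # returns [-15, -2, 20, -4, -16, 9, -20, -10, -3, 6, -10, -13]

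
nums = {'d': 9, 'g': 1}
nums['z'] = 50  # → {'d': 9, 'g': 1, 'z': 50}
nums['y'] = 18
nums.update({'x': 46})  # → {'d': 9, 'g': 1, 'z': 50, 'y': 18, 'x': 46}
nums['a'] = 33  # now {'d': 9, 'g': 1, 'z': 50, 'y': 18, 'x': 46, 'a': 33}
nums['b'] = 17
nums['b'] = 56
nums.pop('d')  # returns 9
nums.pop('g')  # 1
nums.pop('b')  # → 56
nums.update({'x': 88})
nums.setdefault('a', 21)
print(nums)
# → {'z': 50, 'y': 18, 'x': 88, 'a': 33}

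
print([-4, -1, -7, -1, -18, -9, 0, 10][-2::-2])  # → [0, -18, -7, -4]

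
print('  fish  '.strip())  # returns fish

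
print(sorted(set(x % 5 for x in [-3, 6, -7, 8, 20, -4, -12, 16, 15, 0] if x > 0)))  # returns [0, 1, 3]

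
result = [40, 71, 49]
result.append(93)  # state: [40, 71, 49, 93]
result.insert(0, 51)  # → [51, 40, 71, 49, 93]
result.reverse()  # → [93, 49, 71, 40, 51]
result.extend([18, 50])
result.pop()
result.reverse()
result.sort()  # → [18, 40, 49, 51, 71, 93]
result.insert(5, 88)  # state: [18, 40, 49, 51, 71, 88, 93]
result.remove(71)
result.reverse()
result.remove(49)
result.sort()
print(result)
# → [18, 40, 51, 88, 93]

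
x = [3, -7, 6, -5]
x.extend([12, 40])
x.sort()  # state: [-7, -5, 3, 6, 12, 40]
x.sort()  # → [-7, -5, 3, 6, 12, 40]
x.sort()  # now [-7, -5, 3, 6, 12, 40]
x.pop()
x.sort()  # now [-7, -5, 3, 6, 12]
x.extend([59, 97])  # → [-7, -5, 3, 6, 12, 59, 97]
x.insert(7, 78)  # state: [-7, -5, 3, 6, 12, 59, 97, 78]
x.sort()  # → [-7, -5, 3, 6, 12, 59, 78, 97]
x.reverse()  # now [97, 78, 59, 12, 6, 3, -5, -7]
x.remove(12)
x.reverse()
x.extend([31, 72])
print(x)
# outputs [-7, -5, 3, 6, 59, 78, 97, 31, 72]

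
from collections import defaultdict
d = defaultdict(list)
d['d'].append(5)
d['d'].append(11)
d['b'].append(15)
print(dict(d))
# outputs {'d': [5, 11], 'b': [15]}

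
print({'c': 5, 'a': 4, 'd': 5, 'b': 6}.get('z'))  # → None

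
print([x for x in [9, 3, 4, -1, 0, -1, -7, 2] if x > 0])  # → [9, 3, 4, 2]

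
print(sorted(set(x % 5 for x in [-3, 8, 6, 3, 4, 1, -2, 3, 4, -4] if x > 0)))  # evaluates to [1, 3, 4]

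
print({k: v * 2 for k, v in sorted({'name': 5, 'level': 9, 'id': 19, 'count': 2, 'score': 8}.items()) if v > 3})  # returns {'id': 38, 'level': 18, 'name': 10, 'score': 16}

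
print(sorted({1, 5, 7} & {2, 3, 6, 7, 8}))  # [7]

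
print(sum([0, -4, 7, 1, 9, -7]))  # 6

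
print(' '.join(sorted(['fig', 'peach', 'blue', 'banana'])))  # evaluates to banana blue fig peach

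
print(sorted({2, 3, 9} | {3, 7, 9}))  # [2, 3, 7, 9]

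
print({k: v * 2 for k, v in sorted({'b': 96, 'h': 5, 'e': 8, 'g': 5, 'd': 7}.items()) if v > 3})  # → {'b': 192, 'd': 14, 'e': 16, 'g': 10, 'h': 10}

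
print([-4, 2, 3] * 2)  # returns [-4, 2, 3, -4, 2, 3]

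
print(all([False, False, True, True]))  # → False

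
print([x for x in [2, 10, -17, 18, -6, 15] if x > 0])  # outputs [2, 10, 18, 15]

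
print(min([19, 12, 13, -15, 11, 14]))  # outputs -15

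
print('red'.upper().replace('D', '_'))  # RE_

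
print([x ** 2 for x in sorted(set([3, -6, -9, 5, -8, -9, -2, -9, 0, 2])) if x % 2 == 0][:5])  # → [64, 36, 4, 0, 4]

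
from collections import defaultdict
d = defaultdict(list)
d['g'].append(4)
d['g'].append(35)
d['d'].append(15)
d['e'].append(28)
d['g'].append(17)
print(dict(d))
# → {'g': [4, 35, 17], 'd': [15], 'e': [28]}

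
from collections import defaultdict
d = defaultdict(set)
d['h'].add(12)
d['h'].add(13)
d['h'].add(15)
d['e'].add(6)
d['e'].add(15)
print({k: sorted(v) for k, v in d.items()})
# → {'h': [12, 13, 15], 'e': [6, 15]}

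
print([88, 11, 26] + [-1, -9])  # [88, 11, 26, -1, -9]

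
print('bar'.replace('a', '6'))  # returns b6r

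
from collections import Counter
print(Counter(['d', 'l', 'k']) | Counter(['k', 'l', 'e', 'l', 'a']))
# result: Counter({'l': 2, 'd': 1, 'k': 1, 'e': 1, 'a': 1})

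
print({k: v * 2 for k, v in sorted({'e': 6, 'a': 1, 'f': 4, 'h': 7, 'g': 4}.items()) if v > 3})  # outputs {'e': 12, 'f': 8, 'g': 8, 'h': 14}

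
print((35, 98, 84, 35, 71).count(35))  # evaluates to 2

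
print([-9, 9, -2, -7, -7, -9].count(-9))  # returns 2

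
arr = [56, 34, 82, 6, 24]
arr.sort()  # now [6, 24, 34, 56, 82]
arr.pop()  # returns 82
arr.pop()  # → 56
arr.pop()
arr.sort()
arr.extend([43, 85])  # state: [6, 24, 43, 85]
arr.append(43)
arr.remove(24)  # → [6, 43, 85, 43]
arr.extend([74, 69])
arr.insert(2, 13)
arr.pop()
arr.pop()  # 74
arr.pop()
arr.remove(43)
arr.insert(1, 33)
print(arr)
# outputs [6, 33, 13, 85]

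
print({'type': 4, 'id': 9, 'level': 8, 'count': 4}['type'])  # 4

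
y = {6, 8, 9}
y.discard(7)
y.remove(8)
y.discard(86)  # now {6, 9}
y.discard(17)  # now {6, 9}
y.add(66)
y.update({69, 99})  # {6, 9, 66, 69, 99}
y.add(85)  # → {6, 9, 66, 69, 85, 99}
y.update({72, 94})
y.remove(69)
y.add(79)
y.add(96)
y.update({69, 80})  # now {6, 9, 66, 69, 72, 79, 80, 85, 94, 96, 99}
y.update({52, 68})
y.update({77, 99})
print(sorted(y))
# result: [6, 9, 52, 66, 68, 69, 72, 77, 79, 80, 85, 94, 96, 99]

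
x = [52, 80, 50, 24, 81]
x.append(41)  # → [52, 80, 50, 24, 81, 41]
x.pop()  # 41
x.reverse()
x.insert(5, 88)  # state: [81, 24, 50, 80, 52, 88]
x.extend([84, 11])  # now [81, 24, 50, 80, 52, 88, 84, 11]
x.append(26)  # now [81, 24, 50, 80, 52, 88, 84, 11, 26]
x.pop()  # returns 26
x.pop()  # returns 11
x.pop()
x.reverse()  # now [88, 52, 80, 50, 24, 81]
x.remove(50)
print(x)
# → [88, 52, 80, 24, 81]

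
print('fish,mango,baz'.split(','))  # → ['fish', 'mango', 'baz']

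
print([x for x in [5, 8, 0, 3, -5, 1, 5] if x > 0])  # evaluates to [5, 8, 3, 1, 5]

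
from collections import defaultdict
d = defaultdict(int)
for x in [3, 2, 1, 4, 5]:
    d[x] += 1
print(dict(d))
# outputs {3: 1, 2: 1, 1: 1, 4: 1, 5: 1}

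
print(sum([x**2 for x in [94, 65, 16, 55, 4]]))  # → 16358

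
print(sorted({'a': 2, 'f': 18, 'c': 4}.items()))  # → [('a', 2), ('c', 4), ('f', 18)]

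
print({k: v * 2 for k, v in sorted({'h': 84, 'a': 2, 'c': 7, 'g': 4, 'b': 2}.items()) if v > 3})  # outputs {'c': 14, 'g': 8, 'h': 168}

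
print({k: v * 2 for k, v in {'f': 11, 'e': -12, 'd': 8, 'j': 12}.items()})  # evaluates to {'f': 22, 'e': -24, 'd': 16, 'j': 24}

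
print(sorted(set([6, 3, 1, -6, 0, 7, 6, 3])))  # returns [-6, 0, 1, 3, 6, 7]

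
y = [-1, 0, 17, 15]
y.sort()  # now [-1, 0, 15, 17]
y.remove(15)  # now [-1, 0, 17]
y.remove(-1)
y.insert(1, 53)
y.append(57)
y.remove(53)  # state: [0, 17, 57]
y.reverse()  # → [57, 17, 0]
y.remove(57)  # [17, 0]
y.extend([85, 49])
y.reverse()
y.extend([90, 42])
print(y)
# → [49, 85, 0, 17, 90, 42]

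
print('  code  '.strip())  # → code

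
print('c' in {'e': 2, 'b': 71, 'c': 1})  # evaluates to True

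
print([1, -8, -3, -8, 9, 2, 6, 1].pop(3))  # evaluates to -8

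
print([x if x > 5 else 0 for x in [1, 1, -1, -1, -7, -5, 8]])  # [0, 0, 0, 0, 0, 0, 8]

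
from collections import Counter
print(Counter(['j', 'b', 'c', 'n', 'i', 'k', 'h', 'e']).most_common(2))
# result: [('j', 1), ('b', 1)]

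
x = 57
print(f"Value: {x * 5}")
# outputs Value: 285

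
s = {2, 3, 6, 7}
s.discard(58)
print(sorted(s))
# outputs [2, 3, 6, 7]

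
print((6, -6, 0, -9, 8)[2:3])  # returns (0,)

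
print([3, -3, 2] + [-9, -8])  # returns [3, -3, 2, -9, -8]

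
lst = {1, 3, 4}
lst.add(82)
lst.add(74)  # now {1, 3, 4, 74, 82}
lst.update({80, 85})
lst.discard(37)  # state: {1, 3, 4, 74, 80, 82, 85}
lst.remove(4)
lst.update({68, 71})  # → {1, 3, 68, 71, 74, 80, 82, 85}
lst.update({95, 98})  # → {1, 3, 68, 71, 74, 80, 82, 85, 95, 98}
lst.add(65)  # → {1, 3, 65, 68, 71, 74, 80, 82, 85, 95, 98}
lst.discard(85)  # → {1, 3, 65, 68, 71, 74, 80, 82, 95, 98}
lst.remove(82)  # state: {1, 3, 65, 68, 71, 74, 80, 95, 98}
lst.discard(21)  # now {1, 3, 65, 68, 71, 74, 80, 95, 98}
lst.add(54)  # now {1, 3, 54, 65, 68, 71, 74, 80, 95, 98}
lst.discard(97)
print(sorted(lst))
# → [1, 3, 54, 65, 68, 71, 74, 80, 95, 98]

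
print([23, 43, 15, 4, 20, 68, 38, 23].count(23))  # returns 2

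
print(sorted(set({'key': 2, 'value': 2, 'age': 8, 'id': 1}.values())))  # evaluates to [1, 2, 8]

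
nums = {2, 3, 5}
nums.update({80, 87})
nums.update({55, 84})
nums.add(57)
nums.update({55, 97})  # {2, 3, 5, 55, 57, 80, 84, 87, 97}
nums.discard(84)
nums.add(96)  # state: {2, 3, 5, 55, 57, 80, 87, 96, 97}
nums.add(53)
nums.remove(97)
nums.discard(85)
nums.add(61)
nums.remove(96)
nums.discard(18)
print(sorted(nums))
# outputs [2, 3, 5, 53, 55, 57, 61, 80, 87]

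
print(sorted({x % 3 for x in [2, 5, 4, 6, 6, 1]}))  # [0, 1, 2]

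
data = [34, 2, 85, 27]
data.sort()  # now [2, 27, 34, 85]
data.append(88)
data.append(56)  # [2, 27, 34, 85, 88, 56]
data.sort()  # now [2, 27, 34, 56, 85, 88]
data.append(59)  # [2, 27, 34, 56, 85, 88, 59]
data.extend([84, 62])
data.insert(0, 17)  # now [17, 2, 27, 34, 56, 85, 88, 59, 84, 62]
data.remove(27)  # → [17, 2, 34, 56, 85, 88, 59, 84, 62]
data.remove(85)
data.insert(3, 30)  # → [17, 2, 34, 30, 56, 88, 59, 84, 62]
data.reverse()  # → [62, 84, 59, 88, 56, 30, 34, 2, 17]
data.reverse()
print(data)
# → [17, 2, 34, 30, 56, 88, 59, 84, 62]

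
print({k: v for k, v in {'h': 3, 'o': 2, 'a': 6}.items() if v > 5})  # {'a': 6}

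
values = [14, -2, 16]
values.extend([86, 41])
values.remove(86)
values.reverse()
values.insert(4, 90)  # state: [41, 16, -2, 14, 90]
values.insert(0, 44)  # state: [44, 41, 16, -2, 14, 90]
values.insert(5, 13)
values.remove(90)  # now [44, 41, 16, -2, 14, 13]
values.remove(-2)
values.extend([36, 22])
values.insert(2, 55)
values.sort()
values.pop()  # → 55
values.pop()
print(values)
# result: [13, 14, 16, 22, 36, 41]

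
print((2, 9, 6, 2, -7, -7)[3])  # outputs 2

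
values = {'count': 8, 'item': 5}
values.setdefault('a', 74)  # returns 74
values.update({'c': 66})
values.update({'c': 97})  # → {'count': 8, 'item': 5, 'a': 74, 'c': 97}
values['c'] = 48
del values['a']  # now {'count': 8, 'item': 5, 'c': 48}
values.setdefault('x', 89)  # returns 89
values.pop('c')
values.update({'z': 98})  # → {'count': 8, 'item': 5, 'x': 89, 'z': 98}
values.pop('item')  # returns 5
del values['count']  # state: {'x': 89, 'z': 98}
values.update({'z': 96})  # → {'x': 89, 'z': 96}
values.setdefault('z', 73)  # 96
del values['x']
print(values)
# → {'z': 96}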